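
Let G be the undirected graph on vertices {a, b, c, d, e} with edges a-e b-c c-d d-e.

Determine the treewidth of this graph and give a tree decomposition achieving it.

Every bag has size at most 2, so the width is 2 − 1 = 1 and tw(G) ≤ 1. G has an edge, so its treewidth is at least 1. Therefore the treewidth is 1.

Treewidth 1.
Bags: B1 = {b, c}  B2 = {c, d}  B3 = {d, e}  B4 = {a, e}
Tree: B1–B2, B2–B3, B3–B4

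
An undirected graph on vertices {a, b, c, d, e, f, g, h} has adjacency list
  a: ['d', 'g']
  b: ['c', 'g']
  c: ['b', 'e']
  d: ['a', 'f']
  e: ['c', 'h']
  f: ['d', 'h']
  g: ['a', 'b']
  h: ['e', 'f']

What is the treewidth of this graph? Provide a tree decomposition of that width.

The largest bag has 3 vertices, giving width 2; this decomposition certifies tw(G) ≤ 2. Since e–c–b–g–a–d–f–h–e is a cycle in G, G is not acyclic. Forests are exactly the graphs of treewidth ≤ 1, so tw(G) ≥ 2. Hence tw(G) = 2 exactly.

Treewidth 2.
Bags: B1 = {b, c, e}  B2 = {b, e, g}  B3 = {a, e, g}  B4 = {a, d, e}  B5 = {d, e, f}  B6 = {e, f, h}
Tree: B1–B2, B2–B3, B3–B4, B4–B5, B5–B6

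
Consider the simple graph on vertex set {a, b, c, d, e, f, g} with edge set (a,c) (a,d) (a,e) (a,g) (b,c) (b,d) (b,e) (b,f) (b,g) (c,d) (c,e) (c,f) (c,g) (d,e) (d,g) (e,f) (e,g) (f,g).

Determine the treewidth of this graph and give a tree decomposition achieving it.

Treewidth 4.
Bags: B1 = {b, c, d, e, g}  B2 = {a, c, d, e, g}  B3 = {b, c, e, f, g}
Tree: B1–B2, B1–B3

Each bag holds 5 vertices, so the decomposition has width 4, which upper-bounds the treewidth. For the lower bound, the 5 vertices {a, c, d, e, g} are pairwise adjacent, and any tree decomposition puts a clique entirely inside one bag — forcing width ≥ 4. Combining the bounds, tw(G) = 4.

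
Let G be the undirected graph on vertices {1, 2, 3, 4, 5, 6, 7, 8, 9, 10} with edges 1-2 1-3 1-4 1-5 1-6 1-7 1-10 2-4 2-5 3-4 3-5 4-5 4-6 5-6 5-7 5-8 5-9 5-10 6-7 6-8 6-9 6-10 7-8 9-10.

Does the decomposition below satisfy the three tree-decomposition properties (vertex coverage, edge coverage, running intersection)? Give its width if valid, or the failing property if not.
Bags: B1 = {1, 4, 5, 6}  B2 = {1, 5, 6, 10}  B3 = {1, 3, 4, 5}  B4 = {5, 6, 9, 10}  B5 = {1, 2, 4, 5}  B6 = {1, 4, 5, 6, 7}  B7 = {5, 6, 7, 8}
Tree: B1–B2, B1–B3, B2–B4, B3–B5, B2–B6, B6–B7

A tree decomposition must satisfy three properties: every vertex lies in some bag; for every edge, both endpoints lie together in some bag; and for every vertex, the bags containing it form a connected subtree. Here bags containing vertex 4 are not connected in the tree, so the decomposition is invalid.

No — bags containing vertex 4 are not connected in the tree.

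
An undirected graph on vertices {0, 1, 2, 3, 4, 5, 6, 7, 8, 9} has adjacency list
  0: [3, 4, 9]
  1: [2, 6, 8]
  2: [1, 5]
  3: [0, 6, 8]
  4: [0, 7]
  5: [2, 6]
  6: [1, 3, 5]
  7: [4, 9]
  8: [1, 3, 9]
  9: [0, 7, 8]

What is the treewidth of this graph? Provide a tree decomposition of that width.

Treewidth 2.
Bags: B1 = {2, 5, 6}  B2 = {1, 2, 6}  B3 = {1, 3, 6}  B4 = {1, 3, 8}  B5 = {0, 3, 8}  B6 = {0, 8, 9}  B7 = {0, 4, 9}  B8 = {4, 7, 9}
Tree: B1–B2, B2–B3, B3–B4, B4–B5, B5–B6, B6–B7, B7–B8

Every bag has size at most 3, so the width is 3 − 1 = 2 and tw(G) ≤ 2. For the lower bound, G contains the cycle 5–2–1–6–5, so G is not a forest; only forests have treewidth ≤ 1, hence tw(G) ≥ 2. Combining the bounds, tw(G) = 2.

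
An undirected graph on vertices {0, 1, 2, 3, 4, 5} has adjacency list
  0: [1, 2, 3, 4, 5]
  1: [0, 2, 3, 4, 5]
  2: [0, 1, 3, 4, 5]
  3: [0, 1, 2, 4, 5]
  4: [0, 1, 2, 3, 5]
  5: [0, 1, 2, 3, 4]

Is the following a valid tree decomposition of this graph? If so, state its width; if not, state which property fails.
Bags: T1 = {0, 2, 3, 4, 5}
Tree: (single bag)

No — vertex 1 appears in no bag.

A tree decomposition must satisfy three properties: every vertex lies in some bag; for every edge, both endpoints lie together in some bag; and for every vertex, the bags containing it form a connected subtree. Here vertex 1 appears in no bag, so the decomposition is invalid.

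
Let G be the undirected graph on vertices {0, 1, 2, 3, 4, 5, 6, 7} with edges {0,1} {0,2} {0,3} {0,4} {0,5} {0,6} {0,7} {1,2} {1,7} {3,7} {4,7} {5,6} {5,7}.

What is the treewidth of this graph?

2

A width-2 tree decomposition is:
Bags: B1 = {0, 5, 7}  B2 = {0, 5, 6}  B3 = {0, 3, 7}  B4 = {0, 4, 7}  B5 = {0, 1, 7}  B6 = {0, 1, 2}
Tree: B1–B2, B1–B3, B1–B4, B4–B5, B5–B6
The largest bag has 3 vertices, giving width 2; this decomposition certifies tw(G) ≤ 2. For the lower bound, the 3 vertices {0, 1, 2} are pairwise adjacent, and any tree decomposition puts a clique entirely inside one bag — forcing width ≥ 2. Therefore the treewidth is 2.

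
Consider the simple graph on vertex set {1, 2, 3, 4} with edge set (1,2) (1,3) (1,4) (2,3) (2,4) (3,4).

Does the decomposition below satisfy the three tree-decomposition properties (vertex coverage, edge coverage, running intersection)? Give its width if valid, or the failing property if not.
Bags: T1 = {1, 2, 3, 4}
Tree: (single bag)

Yes; width 3.

Checking the three conditions: (i) the bags cover all of {1, 2, 3, 4}; (ii) for each edge, some bag contains both endpoints; (iii) the bags containing any fixed vertex form a subtree. All hold, so the decomposition is valid with width 4 − 1 = 3.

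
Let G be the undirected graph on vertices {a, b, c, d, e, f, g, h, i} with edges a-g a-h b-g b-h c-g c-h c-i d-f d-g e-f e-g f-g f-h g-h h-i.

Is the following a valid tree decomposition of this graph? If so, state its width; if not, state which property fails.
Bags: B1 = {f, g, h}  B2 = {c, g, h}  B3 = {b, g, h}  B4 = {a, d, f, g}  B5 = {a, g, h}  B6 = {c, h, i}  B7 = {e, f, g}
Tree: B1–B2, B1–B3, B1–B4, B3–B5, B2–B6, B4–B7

No — bags containing vertex a are not connected in the tree.

A tree decomposition must satisfy three properties: every vertex lies in some bag; for every edge, both endpoints lie together in some bag; and for every vertex, the bags containing it form a connected subtree. Here bags containing vertex a are not connected in the tree, so the decomposition is invalid.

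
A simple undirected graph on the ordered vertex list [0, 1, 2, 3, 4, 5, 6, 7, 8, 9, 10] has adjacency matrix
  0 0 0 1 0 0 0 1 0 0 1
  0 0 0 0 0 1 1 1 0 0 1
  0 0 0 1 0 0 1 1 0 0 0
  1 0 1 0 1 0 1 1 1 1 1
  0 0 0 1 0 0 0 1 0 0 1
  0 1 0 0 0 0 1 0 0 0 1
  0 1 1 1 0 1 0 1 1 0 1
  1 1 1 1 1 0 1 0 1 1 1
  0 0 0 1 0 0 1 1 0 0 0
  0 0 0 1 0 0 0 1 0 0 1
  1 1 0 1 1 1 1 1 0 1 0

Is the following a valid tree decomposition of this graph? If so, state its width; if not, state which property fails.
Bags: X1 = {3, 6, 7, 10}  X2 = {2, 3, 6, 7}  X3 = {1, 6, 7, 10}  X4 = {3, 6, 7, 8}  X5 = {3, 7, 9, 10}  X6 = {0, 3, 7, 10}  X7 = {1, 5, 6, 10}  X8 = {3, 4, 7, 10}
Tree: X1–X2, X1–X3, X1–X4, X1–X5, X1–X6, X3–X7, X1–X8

Yes; width 3.

Vertex coverage: the bags together contain {0, 1, 2, 3, 4, 5, 6, 7, 8, 9, 10}, the full vertex set. Edge coverage: each edge of G has both endpoints in at least one bag. Running intersection: for every vertex, the bags containing it form a connected subtree. All three properties hold, so this is a valid tree decomposition of width max|bag| − 1 = 3, and hence tw(G) ≤ 3.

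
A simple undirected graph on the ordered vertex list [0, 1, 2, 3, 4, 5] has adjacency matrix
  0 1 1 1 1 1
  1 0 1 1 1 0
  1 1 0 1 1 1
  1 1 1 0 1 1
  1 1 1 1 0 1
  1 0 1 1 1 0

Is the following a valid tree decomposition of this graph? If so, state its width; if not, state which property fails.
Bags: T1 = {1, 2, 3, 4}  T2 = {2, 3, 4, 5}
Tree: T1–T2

A tree decomposition must satisfy three properties: every vertex lies in some bag; for every edge, both endpoints lie together in some bag; and for every vertex, the bags containing it form a connected subtree. Here vertex 0 appears in no bag, so the decomposition is invalid.

No — vertex 0 appears in no bag.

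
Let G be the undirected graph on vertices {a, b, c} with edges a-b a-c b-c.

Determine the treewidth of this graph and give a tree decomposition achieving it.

Treewidth 2.
One such decomposition:
Bags: B1 = {a, b, c}
Tree: (single bag)

A single bag containing all 3 vertices is trivially a valid decomposition of width 2. Conversely, {a, b, c} is a clique of size 3, and the vertices of any clique must share a bag in every tree decomposition; so some bag has ≥ 3 vertices and tw(G) ≥ 2. Therefore the treewidth is 2.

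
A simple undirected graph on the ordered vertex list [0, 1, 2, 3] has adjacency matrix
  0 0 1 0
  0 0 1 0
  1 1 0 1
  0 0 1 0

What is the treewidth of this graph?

A width-1 tree decomposition is:
Bags: B1 = {2, 3}  B2 = {1, 2}  B3 = {0, 2}
Tree: B1–B2, B1–B3
Each bag holds 2 vertices, so the decomposition has width 1, which upper-bounds the treewidth. Any graph with an edge has treewidth ≥ 1, and G has the edge 2–3. The upper and lower bounds meet at 1, so that is the treewidth.

1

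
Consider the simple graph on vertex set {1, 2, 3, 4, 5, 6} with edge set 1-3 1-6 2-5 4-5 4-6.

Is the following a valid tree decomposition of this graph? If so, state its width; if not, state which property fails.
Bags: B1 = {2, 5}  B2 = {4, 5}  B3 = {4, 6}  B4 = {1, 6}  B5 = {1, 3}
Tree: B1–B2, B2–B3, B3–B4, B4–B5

Checking the three conditions: (i) the bags cover all of {1, 2, 3, 4, 5, 6}; (ii) for each edge, some bag contains both endpoints; (iii) the bags containing any fixed vertex form a subtree. All hold, so the decomposition is valid with width 2 − 1 = 1.

Yes; width 1.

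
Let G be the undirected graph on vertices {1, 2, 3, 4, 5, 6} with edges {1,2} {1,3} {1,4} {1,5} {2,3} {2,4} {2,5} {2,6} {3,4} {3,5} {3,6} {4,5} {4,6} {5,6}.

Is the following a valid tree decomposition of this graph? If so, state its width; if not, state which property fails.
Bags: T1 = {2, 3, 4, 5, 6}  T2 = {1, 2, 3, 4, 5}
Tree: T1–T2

Checking the three conditions: (i) the bags cover all of {1, 2, 3, 4, 5, 6}; (ii) for each edge, some bag contains both endpoints; (iii) the bags containing any fixed vertex form a subtree. All hold, so the decomposition is valid with width 5 − 1 = 4.

Yes; width 4.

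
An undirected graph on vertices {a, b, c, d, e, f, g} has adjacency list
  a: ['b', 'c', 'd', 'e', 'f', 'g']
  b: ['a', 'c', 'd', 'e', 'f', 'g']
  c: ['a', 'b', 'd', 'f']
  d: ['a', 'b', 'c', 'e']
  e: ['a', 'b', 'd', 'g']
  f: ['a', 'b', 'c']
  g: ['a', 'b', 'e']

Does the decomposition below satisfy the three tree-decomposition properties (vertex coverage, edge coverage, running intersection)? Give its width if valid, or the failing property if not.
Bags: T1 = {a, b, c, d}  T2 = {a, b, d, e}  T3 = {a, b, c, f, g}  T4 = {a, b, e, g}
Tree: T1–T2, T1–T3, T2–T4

No — bags containing vertex g are not connected in the tree.

A tree decomposition must satisfy three properties: every vertex lies in some bag; for every edge, both endpoints lie together in some bag; and for every vertex, the bags containing it form a connected subtree. Here bags containing vertex g are not connected in the tree, so the decomposition is invalid.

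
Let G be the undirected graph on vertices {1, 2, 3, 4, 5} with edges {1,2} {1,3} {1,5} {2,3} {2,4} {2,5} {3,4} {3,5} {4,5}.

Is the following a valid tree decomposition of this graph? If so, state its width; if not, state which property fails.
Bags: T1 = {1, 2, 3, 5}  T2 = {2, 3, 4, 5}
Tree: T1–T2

Checking the three conditions: (i) the bags cover all of {1, 2, 3, 4, 5}; (ii) for each edge, some bag contains both endpoints; (iii) the bags containing any fixed vertex form a subtree. All hold, so the decomposition is valid with width 4 − 1 = 3.

Yes; width 3.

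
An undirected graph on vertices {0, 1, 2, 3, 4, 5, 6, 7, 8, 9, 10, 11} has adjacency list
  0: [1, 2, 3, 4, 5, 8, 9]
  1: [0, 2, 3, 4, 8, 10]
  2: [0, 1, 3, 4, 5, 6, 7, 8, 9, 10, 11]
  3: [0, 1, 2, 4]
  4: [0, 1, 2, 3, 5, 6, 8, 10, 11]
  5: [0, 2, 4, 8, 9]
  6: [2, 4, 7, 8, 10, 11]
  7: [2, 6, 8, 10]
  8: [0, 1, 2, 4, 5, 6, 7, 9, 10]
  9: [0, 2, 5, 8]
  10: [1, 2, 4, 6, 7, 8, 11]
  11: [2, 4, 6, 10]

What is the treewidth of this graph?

A width-4 tree decomposition is:
Bags: B1 = {0, 1, 2, 4, 8}  B2 = {1, 2, 4, 8, 10}  B3 = {0, 2, 4, 5, 8}  B4 = {0, 2, 5, 8, 9}  B5 = {2, 4, 6, 8, 10}  B6 = {0, 1, 2, 3, 4}  B7 = {2, 6, 7, 8, 10}  B8 = {2, 4, 6, 10, 11}
Tree: B1–B2, B1–B3, B3–B4, B2–B5, B1–B6, B5–B7, B5–B8
Every bag has size at most 5, so the width is 5 − 1 = 4 and tw(G) ≤ 4. On the other hand G contains the 5-clique {0, 2, 5, 8, 9}. A clique must lie in a single bag of any decomposition, so no decomposition can have width below 4. Hence tw(G) = 4 exactly.

4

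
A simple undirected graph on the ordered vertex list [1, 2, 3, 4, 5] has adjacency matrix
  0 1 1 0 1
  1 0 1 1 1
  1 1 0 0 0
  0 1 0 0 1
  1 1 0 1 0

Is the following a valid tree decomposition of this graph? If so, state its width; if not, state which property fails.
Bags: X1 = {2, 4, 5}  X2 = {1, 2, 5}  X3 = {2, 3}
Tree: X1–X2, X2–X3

A tree decomposition must satisfy three properties: every vertex lies in some bag; for every edge, both endpoints lie together in some bag; and for every vertex, the bags containing it form a connected subtree. Here edge (1,3) lies in no bag, so the decomposition is invalid.

No — edge (1,3) lies in no bag.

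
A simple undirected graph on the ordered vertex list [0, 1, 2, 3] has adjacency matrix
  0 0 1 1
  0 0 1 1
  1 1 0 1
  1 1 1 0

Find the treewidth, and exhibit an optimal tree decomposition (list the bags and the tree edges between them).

Every bag has size at most 3, so the width is 3 − 1 = 2 and tw(G) ≤ 2. On the other hand G contains the 3-clique {0, 2, 3}. A clique must lie in a single bag of any decomposition, so no decomposition can have width below 2. The upper and lower bounds meet at 2, so that is the treewidth.

Treewidth 2.
Bags: B1 = {1, 2, 3}  B2 = {0, 2, 3}
Tree: B1–B2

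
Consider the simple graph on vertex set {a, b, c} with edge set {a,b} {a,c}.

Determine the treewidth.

A width-1 tree decomposition is:
Bags: B1 = {a, c}  B2 = {a, b}
Tree: B1–B2
The largest bag has 2 vertices, giving width 1; this decomposition certifies tw(G) ≤ 1. Any graph with an edge has treewidth ≥ 1, and G has the edge a–c. The upper and lower bounds meet at 1, so that is the treewidth.

1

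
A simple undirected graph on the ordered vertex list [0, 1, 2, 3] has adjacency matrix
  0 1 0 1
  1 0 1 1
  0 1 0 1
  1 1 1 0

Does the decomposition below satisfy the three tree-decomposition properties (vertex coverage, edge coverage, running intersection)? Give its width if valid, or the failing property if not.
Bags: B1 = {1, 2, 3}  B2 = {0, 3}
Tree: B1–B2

A tree decomposition must satisfy three properties: every vertex lies in some bag; for every edge, both endpoints lie together in some bag; and for every vertex, the bags containing it form a connected subtree. Here edge (1,0) lies in no bag, so the decomposition is invalid.

No — edge (1,0) lies in no bag.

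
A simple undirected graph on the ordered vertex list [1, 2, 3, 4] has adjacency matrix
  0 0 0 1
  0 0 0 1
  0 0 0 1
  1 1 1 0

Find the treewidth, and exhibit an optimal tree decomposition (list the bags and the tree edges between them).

Each bag holds 2 vertices, so the decomposition has width 1, which upper-bounds the treewidth. Since G has at least one edge (e.g. 2–4), it is not an edgeless graph, so tw(G) ≥ 1. Therefore the treewidth is 1.

Treewidth 1.
One such decomposition:
Bags: B1 = {2, 4}  B2 = {1, 4}  B3 = {3, 4}
Tree: B1–B2, B2–B3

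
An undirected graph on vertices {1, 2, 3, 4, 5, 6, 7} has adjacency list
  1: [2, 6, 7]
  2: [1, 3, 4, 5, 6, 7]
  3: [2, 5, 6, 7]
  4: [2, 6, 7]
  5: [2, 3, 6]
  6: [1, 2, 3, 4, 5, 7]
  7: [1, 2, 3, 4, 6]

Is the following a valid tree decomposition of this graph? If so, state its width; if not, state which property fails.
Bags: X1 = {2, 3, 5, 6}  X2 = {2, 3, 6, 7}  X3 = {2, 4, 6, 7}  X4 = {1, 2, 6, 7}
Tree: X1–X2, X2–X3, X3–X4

Vertex coverage: the bags together contain {1, 2, 3, 4, 5, 6, 7}, the full vertex set. Edge coverage: each edge of G has both endpoints in at least one bag. Running intersection: for every vertex, the bags containing it form a connected subtree. All three properties hold, so this is a valid tree decomposition of width max|bag| − 1 = 3, and hence tw(G) ≤ 3.

Yes; width 3.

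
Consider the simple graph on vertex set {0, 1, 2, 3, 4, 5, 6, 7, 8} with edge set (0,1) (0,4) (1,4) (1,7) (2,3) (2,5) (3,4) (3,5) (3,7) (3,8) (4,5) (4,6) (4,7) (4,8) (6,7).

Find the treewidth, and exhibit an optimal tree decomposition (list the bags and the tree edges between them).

Each bag holds 3 vertices, so the decomposition has width 2, which upper-bounds the treewidth. Conversely, {2, 3, 5} is a clique of size 3, and the vertices of any clique must share a bag in every tree decomposition; so some bag has ≥ 3 vertices and tw(G) ≥ 2. Therefore the treewidth is 2.

Treewidth 2.
Bags: B1 = {3, 4, 7}  B2 = {3, 4, 5}  B3 = {1, 4, 7}  B4 = {0, 1, 4}  B5 = {4, 6, 7}  B6 = {3, 4, 8}  B7 = {2, 3, 5}
Tree: B1–B2, B1–B3, B3–B4, B3–B5, B1–B6, B2–B7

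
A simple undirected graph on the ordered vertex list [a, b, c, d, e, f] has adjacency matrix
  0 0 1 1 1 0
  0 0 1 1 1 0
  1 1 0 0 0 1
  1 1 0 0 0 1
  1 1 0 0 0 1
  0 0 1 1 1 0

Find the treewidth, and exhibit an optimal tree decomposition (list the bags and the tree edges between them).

Every bag has size at most 4, so the width is 4 − 1 = 3 and tw(G) ≤ 3. For the lower bound: the 4 vertex sets {c,f}, {a,e}, {d}, {b} are disjoint, each induces a connected subgraph, and every pair is joined by at least one edge of G. Contracting each set to a single vertex therefore yields K_{4} as a minor, and since treewidth is minor-monotone, tw(G) ≥ tw(K_{4}) = 3. The upper and lower bounds meet at 3, so that is the treewidth.

Treewidth 3.
One such decomposition:
Bags: B1 = {c, d, e, f}  B2 = {a, c, d, e}  B3 = {b, c, d, e}
Tree: B1–B2, B2–B3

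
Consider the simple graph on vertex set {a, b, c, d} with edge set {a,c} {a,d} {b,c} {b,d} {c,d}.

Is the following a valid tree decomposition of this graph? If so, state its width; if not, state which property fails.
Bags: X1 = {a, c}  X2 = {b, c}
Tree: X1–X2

No — vertex d appears in no bag.

A tree decomposition must satisfy three properties: every vertex lies in some bag; for every edge, both endpoints lie together in some bag; and for every vertex, the bags containing it form a connected subtree. Here vertex d appears in no bag, so the decomposition is invalid.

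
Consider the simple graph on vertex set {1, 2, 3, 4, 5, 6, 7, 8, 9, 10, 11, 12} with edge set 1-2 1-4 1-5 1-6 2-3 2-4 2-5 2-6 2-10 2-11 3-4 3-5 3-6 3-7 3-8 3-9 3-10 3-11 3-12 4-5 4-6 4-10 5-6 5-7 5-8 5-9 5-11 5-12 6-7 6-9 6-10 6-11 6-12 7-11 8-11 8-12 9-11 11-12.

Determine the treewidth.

A width-4 tree decomposition is:
Bags: B1 = {2, 3, 5, 6, 11}  B2 = {3, 5, 6, 7, 11}  B3 = {2, 3, 4, 5, 6}  B4 = {3, 5, 6, 11, 12}  B5 = {2, 3, 4, 6, 10}  B6 = {3, 5, 8, 11, 12}  B7 = {1, 2, 4, 5, 6}  B8 = {3, 5, 6, 9, 11}
Tree: B1–B2, B1–B3, B1–B4, B3–B5, B4–B6, B3–B7, B4–B8
Every bag has size at most 5, so the width is 5 − 1 = 4 and tw(G) ≤ 4. On the other hand G contains the 5-clique {1, 2, 4, 5, 6}. A clique must lie in a single bag of any decomposition, so no decomposition can have width below 4. Hence tw(G) = 4 exactly.

4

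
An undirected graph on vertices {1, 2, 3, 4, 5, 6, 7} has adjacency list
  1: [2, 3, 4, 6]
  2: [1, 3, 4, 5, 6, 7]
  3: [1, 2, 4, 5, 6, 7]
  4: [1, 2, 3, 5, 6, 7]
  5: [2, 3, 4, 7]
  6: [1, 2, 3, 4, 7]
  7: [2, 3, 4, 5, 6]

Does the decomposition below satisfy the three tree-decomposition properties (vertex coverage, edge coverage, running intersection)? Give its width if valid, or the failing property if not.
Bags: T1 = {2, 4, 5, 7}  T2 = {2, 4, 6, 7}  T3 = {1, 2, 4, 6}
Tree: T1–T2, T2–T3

A tree decomposition must satisfy three properties: every vertex lies in some bag; for every edge, both endpoints lie together in some bag; and for every vertex, the bags containing it form a connected subtree. Here vertex 3 appears in no bag, so the decomposition is invalid.

No — vertex 3 appears in no bag.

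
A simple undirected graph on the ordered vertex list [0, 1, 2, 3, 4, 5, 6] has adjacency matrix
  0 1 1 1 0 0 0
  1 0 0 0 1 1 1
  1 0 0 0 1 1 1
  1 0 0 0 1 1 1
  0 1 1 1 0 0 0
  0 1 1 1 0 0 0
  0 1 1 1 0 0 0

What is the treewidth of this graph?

3

A width-3 tree decomposition is:
Bags: B1 = {1, 2, 3, 6}  B2 = {1, 2, 3, 5}  B3 = {0, 1, 2, 3}  B4 = {1, 2, 3, 4}
Tree: B1–B2, B2–B3, B3–B4
The largest bag has 4 vertices, giving width 3; this decomposition certifies tw(G) ≤ 3. For the lower bound: the 4 vertex sets {3,6}, {2,5}, {1}, {0} are disjoint, each induces a connected subgraph, and every pair is joined by at least one edge of G. Contracting each set to a single vertex therefore yields K_{4} as a minor, and since treewidth is minor-monotone, tw(G) ≥ tw(K_{4}) = 3. Hence tw(G) = 3 exactly.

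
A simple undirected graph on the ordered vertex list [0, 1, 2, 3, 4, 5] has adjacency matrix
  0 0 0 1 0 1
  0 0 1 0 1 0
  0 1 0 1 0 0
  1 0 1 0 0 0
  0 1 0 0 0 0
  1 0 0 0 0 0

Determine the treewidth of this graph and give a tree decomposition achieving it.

Treewidth 1.
Bags: B1 = {1, 4}  B2 = {1, 2}  B3 = {2, 3}  B4 = {0, 3}  B5 = {0, 5}
Tree: B1–B2, B2–B3, B3–B4, B4–B5

Each bag holds 2 vertices, so the decomposition has width 1, which upper-bounds the treewidth. Since G has at least one edge (e.g. 4–1), it is not an edgeless graph, so tw(G) ≥ 1. The upper and lower bounds meet at 1, so that is the treewidth.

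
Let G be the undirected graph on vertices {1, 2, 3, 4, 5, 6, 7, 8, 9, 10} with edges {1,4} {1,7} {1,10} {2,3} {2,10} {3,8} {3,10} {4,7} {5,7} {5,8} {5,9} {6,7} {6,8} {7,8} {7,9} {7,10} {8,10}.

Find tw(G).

A width-2 tree decomposition is:
Bags: B1 = {5, 7, 8}  B2 = {7, 8, 10}  B3 = {1, 7, 10}  B4 = {3, 8, 10}  B5 = {5, 7, 9}  B6 = {1, 4, 7}  B7 = {2, 3, 10}  B8 = {6, 7, 8}
Tree: B1–B2, B2–B3, B2–B4, B1–B5, B3–B6, B4–B7, B1–B8
Every bag has size at most 3, so the width is 3 − 1 = 2 and tw(G) ≤ 2. Conversely, {2, 3, 10} is a clique of size 3, and the vertices of any clique must share a bag in every tree decomposition; so some bag has ≥ 3 vertices and tw(G) ≥ 2. Hence tw(G) = 2 exactly.

2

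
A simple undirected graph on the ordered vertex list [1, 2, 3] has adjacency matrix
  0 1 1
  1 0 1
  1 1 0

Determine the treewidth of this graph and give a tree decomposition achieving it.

With just one bag of size 3, the width is 3 − 1 = 2, so tw(G) ≤ 2. Conversely, {1, 2, 3} is a clique of size 3, and the vertices of any clique must share a bag in every tree decomposition; so some bag has ≥ 3 vertices and tw(G) ≥ 2. Combining the bounds, tw(G) = 2.

Treewidth 2.
One such decomposition:
Bags: B1 = {1, 2, 3}
Tree: (single bag)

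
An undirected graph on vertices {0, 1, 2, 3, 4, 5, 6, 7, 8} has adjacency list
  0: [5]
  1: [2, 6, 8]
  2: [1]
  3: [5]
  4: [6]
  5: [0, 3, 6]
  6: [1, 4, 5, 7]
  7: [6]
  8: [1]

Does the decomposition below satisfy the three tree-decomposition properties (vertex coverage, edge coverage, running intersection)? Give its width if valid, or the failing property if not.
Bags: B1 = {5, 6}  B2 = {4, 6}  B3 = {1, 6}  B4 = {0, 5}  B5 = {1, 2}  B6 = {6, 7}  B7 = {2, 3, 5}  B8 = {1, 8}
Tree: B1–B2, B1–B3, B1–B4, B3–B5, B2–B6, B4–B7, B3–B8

A tree decomposition must satisfy three properties: every vertex lies in some bag; for every edge, both endpoints lie together in some bag; and for every vertex, the bags containing it form a connected subtree. Here bags containing vertex 2 are not connected in the tree, so the decomposition is invalid.

No — bags containing vertex 2 are not connected in the tree.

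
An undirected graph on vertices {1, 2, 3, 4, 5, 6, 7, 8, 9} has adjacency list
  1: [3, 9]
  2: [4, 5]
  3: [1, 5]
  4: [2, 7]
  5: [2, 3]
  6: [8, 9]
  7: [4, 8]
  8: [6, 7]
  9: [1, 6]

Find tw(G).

2

A width-2 tree decomposition is:
Bags: B1 = {6, 8, 9}  B2 = {7, 8, 9}  B3 = {4, 7, 9}  B4 = {2, 4, 9}  B5 = {2, 5, 9}  B6 = {3, 5, 9}  B7 = {1, 3, 9}
Tree: B1–B2, B2–B3, B3–B4, B4–B5, B5–B6, B6–B7
Each bag holds 3 vertices, so the decomposition has width 2, which upper-bounds the treewidth. The edges 9–6–8–7–4–2–5–3–1–9 form a cycle, so G is not a tree and its treewidth is at least 2. Combining the bounds, tw(G) = 2.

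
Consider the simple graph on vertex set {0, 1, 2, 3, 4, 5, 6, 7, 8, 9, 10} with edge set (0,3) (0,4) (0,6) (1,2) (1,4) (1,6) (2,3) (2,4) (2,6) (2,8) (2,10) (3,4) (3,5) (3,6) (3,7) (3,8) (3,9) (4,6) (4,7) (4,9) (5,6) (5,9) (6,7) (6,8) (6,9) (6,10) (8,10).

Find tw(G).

A width-3 tree decomposition is:
Bags: B1 = {0, 3, 4, 6}  B2 = {3, 4, 6, 9}  B3 = {2, 3, 4, 6}  B4 = {2, 3, 6, 8}  B5 = {3, 5, 6, 9}  B6 = {2, 6, 8, 10}  B7 = {1, 2, 4, 6}  B8 = {3, 4, 6, 7}
Tree: B1–B2, B2–B3, B3–B4, B2–B5, B4–B6, B3–B7, B3–B8
Each bag holds 4 vertices, so the decomposition has width 3, which upper-bounds the treewidth. Conversely, {1, 2, 4, 6} is a clique of size 4, and the vertices of any clique must share a bag in every tree decomposition; so some bag has ≥ 4 vertices and tw(G) ≥ 3. Therefore the treewidth is 3.

3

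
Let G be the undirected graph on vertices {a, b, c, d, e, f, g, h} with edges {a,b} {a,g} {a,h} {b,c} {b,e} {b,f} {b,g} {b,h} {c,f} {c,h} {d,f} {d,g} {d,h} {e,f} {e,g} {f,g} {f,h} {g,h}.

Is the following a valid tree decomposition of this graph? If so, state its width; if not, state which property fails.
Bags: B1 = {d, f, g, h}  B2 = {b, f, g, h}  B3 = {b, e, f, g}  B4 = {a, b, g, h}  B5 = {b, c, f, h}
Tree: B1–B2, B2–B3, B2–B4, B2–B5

Vertex coverage: the bags together contain {a, b, c, d, e, f, g, h}, the full vertex set. Edge coverage: each edge of G has both endpoints in at least one bag. Running intersection: for every vertex, the bags containing it form a connected subtree. All three properties hold, so this is a valid tree decomposition of width max|bag| − 1 = 3, and hence tw(G) ≤ 3.

Yes; width 3.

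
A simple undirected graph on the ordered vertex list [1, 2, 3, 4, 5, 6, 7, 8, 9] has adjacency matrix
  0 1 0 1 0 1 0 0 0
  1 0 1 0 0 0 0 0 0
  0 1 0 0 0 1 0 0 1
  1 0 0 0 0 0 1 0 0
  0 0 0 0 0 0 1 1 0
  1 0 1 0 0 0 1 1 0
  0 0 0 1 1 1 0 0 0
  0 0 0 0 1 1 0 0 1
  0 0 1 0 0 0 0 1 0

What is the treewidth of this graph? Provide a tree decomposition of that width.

The largest bag has 4 vertices, giving width 3; this decomposition certifies tw(G) ≤ 3. For the lower bound: the 4 vertex sets {2,3,9}, {8}, {6}, {1,4,5,7} are disjoint, each induces a connected subgraph, and every pair is joined by at least one edge of G. Contracting each set to a single vertex therefore yields K_{4} as a minor, and since treewidth is minor-monotone, tw(G) ≥ tw(K_{4}) = 3. The upper and lower bounds meet at 3, so that is the treewidth.

Treewidth 3.
Bags: B1 = {2, 3, 8, 9}  B2 = {2, 3, 6, 8}  B3 = {1, 2, 6, 8}  B4 = {1, 5, 6, 8}  B5 = {1, 5, 6, 7}  B6 = {1, 4, 5, 7}
Tree: B1–B2, B2–B3, B3–B4, B4–B5, B5–B6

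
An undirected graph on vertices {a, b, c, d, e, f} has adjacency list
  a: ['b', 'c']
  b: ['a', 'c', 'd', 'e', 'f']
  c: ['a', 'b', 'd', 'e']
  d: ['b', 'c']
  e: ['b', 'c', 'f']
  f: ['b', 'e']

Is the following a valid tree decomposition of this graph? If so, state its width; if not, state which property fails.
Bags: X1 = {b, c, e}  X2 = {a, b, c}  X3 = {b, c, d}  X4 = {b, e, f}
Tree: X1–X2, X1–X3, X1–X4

Vertex coverage: the bags together contain {a, b, c, d, e, f}, the full vertex set. Edge coverage: each edge of G has both endpoints in at least one bag. Running intersection: for every vertex, the bags containing it form a connected subtree. All three properties hold, so this is a valid tree decomposition of width max|bag| − 1 = 2, and hence tw(G) ≤ 2.

Yes; width 2.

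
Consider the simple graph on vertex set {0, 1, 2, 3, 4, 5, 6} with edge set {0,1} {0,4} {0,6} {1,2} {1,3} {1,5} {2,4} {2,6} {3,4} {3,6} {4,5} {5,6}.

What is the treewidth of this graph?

3

A width-3 tree decomposition is:
Bags: B1 = {0, 1, 4, 6}  B2 = {1, 3, 4, 6}  B3 = {1, 4, 5, 6}  B4 = {1, 2, 4, 6}
Tree: B1–B2, B2–B3, B3–B4
The largest bag has 4 vertices, giving width 3; this decomposition certifies tw(G) ≤ 3. For the lower bound: the 4 vertex sets {0,4}, {3,6}, {1}, {5} are disjoint, each induces a connected subgraph, and every pair is joined by at least one edge of G. Contracting each set to a single vertex therefore yields K_{4} as a minor, and since treewidth is minor-monotone, tw(G) ≥ tw(K_{4}) = 3. Combining the bounds, tw(G) = 3.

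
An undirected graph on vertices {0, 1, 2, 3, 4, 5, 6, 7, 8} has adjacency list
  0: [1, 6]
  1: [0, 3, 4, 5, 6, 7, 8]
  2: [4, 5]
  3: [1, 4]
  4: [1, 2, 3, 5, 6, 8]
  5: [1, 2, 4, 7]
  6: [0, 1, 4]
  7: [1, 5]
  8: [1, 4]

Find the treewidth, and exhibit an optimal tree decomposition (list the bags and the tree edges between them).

Every bag has size at most 3, so the width is 3 − 1 = 2 and tw(G) ≤ 2. Conversely, {0, 1, 6} is a clique of size 3, and the vertices of any clique must share a bag in every tree decomposition; so some bag has ≥ 3 vertices and tw(G) ≥ 2. Hence tw(G) = 2 exactly.

Treewidth 2.
One optimal decomposition is:
Bags: B1 = {1, 4, 5}  B2 = {1, 4, 6}  B3 = {1, 5, 7}  B4 = {1, 3, 4}  B5 = {1, 4, 8}  B6 = {2, 4, 5}  B7 = {0, 1, 6}
Tree: B1–B2, B1–B3, B1–B4, B4–B5, B1–B6, B2–B7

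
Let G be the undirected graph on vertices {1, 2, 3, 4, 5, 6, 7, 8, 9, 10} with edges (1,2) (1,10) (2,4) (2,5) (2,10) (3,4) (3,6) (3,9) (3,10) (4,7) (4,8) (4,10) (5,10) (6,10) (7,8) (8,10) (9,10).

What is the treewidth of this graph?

2

A width-2 tree decomposition is:
Bags: B1 = {2, 4, 10}  B2 = {3, 4, 10}  B3 = {1, 2, 10}  B4 = {3, 9, 10}  B5 = {4, 8, 10}  B6 = {3, 6, 10}  B7 = {4, 7, 8}  B8 = {2, 5, 10}
Tree: B1–B2, B1–B3, B2–B4, B2–B5, B2–B6, B5–B7, B1–B8
Each bag holds 3 vertices, so the decomposition has width 2, which upper-bounds the treewidth. Conversely, {1, 2, 10} is a clique of size 3, and the vertices of any clique must share a bag in every tree decomposition; so some bag has ≥ 3 vertices and tw(G) ≥ 2. Therefore the treewidth is 2.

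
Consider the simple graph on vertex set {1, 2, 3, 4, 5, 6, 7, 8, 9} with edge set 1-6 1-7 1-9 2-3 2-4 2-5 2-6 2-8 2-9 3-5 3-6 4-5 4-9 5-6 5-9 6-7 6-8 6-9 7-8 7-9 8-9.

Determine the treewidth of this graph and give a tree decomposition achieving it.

Each bag holds 4 vertices, so the decomposition has width 3, which upper-bounds the treewidth. Conversely, {2, 4, 5, 9} is a clique of size 4, and the vertices of any clique must share a bag in every tree decomposition; so some bag has ≥ 4 vertices and tw(G) ≥ 3. Therefore the treewidth is 3.

Treewidth 3.
One optimal decomposition is:
Bags: B1 = {2, 4, 5, 9}  B2 = {2, 5, 6, 9}  B3 = {2, 3, 5, 6}  B4 = {2, 6, 8, 9}  B5 = {6, 7, 8, 9}  B6 = {1, 6, 7, 9}
Tree: B1–B2, B2–B3, B2–B4, B4–B5, B5–B6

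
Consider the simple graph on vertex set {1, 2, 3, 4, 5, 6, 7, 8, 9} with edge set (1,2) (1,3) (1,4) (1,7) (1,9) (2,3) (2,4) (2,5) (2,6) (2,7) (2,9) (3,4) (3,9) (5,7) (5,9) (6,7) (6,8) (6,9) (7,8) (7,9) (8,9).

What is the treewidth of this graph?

3

A width-3 tree decomposition is:
Bags: B1 = {2, 5, 7, 9}  B2 = {1, 2, 7, 9}  B3 = {2, 6, 7, 9}  B4 = {1, 2, 3, 9}  B5 = {6, 7, 8, 9}  B6 = {1, 2, 3, 4}
Tree: B1–B2, B1–B3, B2–B4, B3–B5, B4–B6
The largest bag has 4 vertices, giving width 3; this decomposition certifies tw(G) ≤ 3. Conversely, {6, 7, 8, 9} is a clique of size 4, and the vertices of any clique must share a bag in every tree decomposition; so some bag has ≥ 4 vertices and tw(G) ≥ 3. Therefore the treewidth is 3.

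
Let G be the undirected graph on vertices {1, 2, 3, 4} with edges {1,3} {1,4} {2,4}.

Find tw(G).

A width-1 tree decomposition is:
Bags: B1 = {2, 4}  B2 = {1, 4}  B3 = {1, 3}
Tree: B1–B2, B2–B3
Each bag holds 2 vertices, so the decomposition has width 1, which upper-bounds the treewidth. Since G has at least one edge (e.g. 2–4), it is not an edgeless graph, so tw(G) ≥ 1. Combining the bounds, tw(G) = 1.

1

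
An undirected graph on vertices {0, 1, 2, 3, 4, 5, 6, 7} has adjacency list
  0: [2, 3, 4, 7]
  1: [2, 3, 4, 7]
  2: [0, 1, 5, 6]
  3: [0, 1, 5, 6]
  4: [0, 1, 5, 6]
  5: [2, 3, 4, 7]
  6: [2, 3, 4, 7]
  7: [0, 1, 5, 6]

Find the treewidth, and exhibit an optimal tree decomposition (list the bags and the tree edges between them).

The largest bag has 5 vertices, giving width 4; this decomposition certifies tw(G) ≤ 4. For the lower bound: the 5 vertex sets {3,5}, {1,7}, {0,4}, {2}, {6} are disjoint, each induces a connected subgraph, and every pair is joined by at least one edge of G. Contracting each set to a single vertex therefore yields K_{5} as a minor, and since treewidth is minor-monotone, tw(G) ≥ tw(K_{5}) = 4. The upper and lower bounds meet at 4, so that is the treewidth.

Treewidth 4.
One such decomposition:
Bags: B1 = {2, 3, 4, 5, 7}  B2 = {1, 2, 3, 4, 7}  B3 = {0, 2, 3, 4, 7}  B4 = {2, 3, 4, 6, 7}
Tree: B1–B2, B2–B3, B3–B4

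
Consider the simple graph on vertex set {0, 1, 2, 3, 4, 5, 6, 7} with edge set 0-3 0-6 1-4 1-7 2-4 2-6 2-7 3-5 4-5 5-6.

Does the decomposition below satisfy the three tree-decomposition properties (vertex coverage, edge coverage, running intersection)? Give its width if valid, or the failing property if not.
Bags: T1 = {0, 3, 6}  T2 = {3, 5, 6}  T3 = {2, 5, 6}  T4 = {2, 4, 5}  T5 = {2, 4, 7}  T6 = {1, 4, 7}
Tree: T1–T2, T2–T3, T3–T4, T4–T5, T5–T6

Checking the three conditions: (i) the bags cover all of {0, 1, 2, 3, 4, 5, 6, 7}; (ii) for each edge, some bag contains both endpoints; (iii) the bags containing any fixed vertex form a subtree. All hold, so the decomposition is valid with width 3 − 1 = 2.

Yes; width 2.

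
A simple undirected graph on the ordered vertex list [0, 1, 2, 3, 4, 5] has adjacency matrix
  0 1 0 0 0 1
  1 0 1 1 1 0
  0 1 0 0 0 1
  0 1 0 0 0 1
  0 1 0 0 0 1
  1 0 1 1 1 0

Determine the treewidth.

A width-2 tree decomposition is:
Bags: B1 = {1, 3, 5}  B2 = {0, 1, 5}  B3 = {1, 2, 5}  B4 = {1, 4, 5}
Tree: B1–B2, B2–B3, B3–B4
Every bag has size at most 3, so the width is 3 − 1 = 2 and tw(G) ≤ 2. The edges 3–5–0–1–3 form a cycle, so G is not a tree and its treewidth is at least 2. Hence tw(G) = 2 exactly.

2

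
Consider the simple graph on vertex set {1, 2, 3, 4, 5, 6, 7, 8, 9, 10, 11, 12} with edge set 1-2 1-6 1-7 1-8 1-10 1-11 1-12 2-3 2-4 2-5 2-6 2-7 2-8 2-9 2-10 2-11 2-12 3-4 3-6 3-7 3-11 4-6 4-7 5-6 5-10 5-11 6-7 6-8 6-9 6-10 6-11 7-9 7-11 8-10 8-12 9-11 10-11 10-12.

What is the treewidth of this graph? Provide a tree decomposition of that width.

The largest bag has 5 vertices, giving width 4; this decomposition certifies tw(G) ≤ 4. Conversely, {1, 2, 8, 10, 12} is a clique of size 5, and the vertices of any clique must share a bag in every tree decomposition; so some bag has ≥ 5 vertices and tw(G) ≥ 4. The upper and lower bounds meet at 4, so that is the treewidth.

Treewidth 4.
Bags: B1 = {2, 6, 7, 9, 11}  B2 = {1, 2, 6, 7, 11}  B3 = {1, 2, 6, 10, 11}  B4 = {2, 5, 6, 10, 11}  B5 = {2, 3, 6, 7, 11}  B6 = {1, 2, 6, 8, 10}  B7 = {1, 2, 8, 10, 12}  B8 = {2, 3, 4, 6, 7}
Tree: B1–B2, B2–B3, B3–B4, B2–B5, B3–B6, B6–B7, B5–B8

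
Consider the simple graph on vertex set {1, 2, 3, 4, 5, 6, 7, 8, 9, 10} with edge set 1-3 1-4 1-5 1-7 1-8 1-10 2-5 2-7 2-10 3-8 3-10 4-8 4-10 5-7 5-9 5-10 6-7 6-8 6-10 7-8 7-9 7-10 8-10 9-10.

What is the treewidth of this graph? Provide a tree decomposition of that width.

The largest bag has 4 vertices, giving width 3; this decomposition certifies tw(G) ≤ 3. On the other hand G contains the 4-clique {1, 3, 8, 10}. A clique must lie in a single bag of any decomposition, so no decomposition can have width below 3. Therefore the treewidth is 3.

Treewidth 3.
One optimal decomposition is:
Bags: B1 = {1, 5, 7, 10}  B2 = {1, 7, 8, 10}  B3 = {1, 3, 8, 10}  B4 = {5, 7, 9, 10}  B5 = {6, 7, 8, 10}  B6 = {2, 5, 7, 10}  B7 = {1, 4, 8, 10}
Tree: B1–B2, B2–B3, B1–B4, B2–B5, B1–B6, B3–B7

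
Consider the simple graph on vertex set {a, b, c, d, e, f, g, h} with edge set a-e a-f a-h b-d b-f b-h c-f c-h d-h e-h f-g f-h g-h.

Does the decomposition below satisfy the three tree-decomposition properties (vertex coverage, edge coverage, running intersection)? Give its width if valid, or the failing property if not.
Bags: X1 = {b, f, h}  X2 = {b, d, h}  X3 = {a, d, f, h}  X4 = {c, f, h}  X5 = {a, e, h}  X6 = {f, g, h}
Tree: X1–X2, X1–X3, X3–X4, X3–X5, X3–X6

A tree decomposition must satisfy three properties: every vertex lies in some bag; for every edge, both endpoints lie together in some bag; and for every vertex, the bags containing it form a connected subtree. Here bags containing vertex d are not connected in the tree, so the decomposition is invalid.

No — bags containing vertex d are not connected in the tree.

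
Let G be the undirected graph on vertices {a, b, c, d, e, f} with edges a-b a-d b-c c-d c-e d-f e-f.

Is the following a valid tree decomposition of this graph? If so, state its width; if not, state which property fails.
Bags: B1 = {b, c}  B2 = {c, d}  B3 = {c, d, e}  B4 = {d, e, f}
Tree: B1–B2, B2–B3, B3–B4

No — vertex a appears in no bag.

A tree decomposition must satisfy three properties: every vertex lies in some bag; for every edge, both endpoints lie together in some bag; and for every vertex, the bags containing it form a connected subtree. Here vertex a appears in no bag, so the decomposition is invalid.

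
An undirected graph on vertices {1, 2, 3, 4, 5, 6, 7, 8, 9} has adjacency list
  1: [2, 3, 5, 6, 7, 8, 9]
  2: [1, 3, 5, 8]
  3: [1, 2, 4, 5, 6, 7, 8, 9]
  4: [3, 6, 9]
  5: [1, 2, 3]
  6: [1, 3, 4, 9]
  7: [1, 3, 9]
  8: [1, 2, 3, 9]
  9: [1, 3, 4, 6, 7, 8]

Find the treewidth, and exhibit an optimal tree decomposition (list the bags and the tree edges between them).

Each bag holds 4 vertices, so the decomposition has width 3, which upper-bounds the treewidth. Conversely, {1, 3, 8, 9} is a clique of size 4, and the vertices of any clique must share a bag in every tree decomposition; so some bag has ≥ 4 vertices and tw(G) ≥ 3. Hence tw(G) = 3 exactly.

Treewidth 3.
One optimal decomposition is:
Bags: B1 = {1, 3, 8, 9}  B2 = {1, 2, 3, 8}  B3 = {1, 2, 3, 5}  B4 = {1, 3, 6, 9}  B5 = {3, 4, 6, 9}  B6 = {1, 3, 7, 9}
Tree: B1–B2, B2–B3, B1–B4, B4–B5, B4–B6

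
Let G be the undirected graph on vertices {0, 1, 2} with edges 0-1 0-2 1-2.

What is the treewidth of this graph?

A width-2 tree decomposition is:
Bags: B1 = {0, 1, 2}
Tree: (single bag)
With just one bag of size 3, the width is 3 − 1 = 2, so tw(G) ≤ 2. Conversely, {0, 1, 2} is a clique of size 3, and the vertices of any clique must share a bag in every tree decomposition; so some bag has ≥ 3 vertices and tw(G) ≥ 2. Combining the bounds, tw(G) = 2.

2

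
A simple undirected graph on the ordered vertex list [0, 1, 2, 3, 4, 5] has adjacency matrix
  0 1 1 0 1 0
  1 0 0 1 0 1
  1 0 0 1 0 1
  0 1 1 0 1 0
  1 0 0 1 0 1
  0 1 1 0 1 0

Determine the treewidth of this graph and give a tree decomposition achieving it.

Every bag has size at most 4, so the width is 4 − 1 = 3 and tw(G) ≤ 3. For the lower bound: the 4 vertex sets {1,3}, {2,5}, {0}, {4} are disjoint, each induces a connected subgraph, and every pair is joined by at least one edge of G. Contracting each set to a single vertex therefore yields K_{4} as a minor, and since treewidth is minor-monotone, tw(G) ≥ tw(K_{4}) = 3. The upper and lower bounds meet at 3, so that is the treewidth.

Treewidth 3.
Bags: B1 = {0, 1, 3, 5}  B2 = {0, 2, 3, 5}  B3 = {0, 3, 4, 5}
Tree: B1–B2, B2–B3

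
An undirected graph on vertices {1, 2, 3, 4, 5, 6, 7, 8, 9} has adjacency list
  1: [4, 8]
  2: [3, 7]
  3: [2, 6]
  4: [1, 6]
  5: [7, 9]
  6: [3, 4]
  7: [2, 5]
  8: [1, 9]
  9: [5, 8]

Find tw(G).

2

A width-2 tree decomposition is:
Bags: B1 = {1, 4, 8}  B2 = {4, 8, 9}  B3 = {4, 5, 9}  B4 = {4, 5, 7}  B5 = {2, 4, 7}  B6 = {2, 3, 4}  B7 = {3, 4, 6}
Tree: B1–B2, B2–B3, B3–B4, B4–B5, B5–B6, B6–B7
Every bag has size at most 3, so the width is 3 − 1 = 2 and tw(G) ≤ 2. The edges 4–1–8–9–5–7–2–3–6–4 form a cycle, so G is not a tree and its treewidth is at least 2. Therefore the treewidth is 2.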